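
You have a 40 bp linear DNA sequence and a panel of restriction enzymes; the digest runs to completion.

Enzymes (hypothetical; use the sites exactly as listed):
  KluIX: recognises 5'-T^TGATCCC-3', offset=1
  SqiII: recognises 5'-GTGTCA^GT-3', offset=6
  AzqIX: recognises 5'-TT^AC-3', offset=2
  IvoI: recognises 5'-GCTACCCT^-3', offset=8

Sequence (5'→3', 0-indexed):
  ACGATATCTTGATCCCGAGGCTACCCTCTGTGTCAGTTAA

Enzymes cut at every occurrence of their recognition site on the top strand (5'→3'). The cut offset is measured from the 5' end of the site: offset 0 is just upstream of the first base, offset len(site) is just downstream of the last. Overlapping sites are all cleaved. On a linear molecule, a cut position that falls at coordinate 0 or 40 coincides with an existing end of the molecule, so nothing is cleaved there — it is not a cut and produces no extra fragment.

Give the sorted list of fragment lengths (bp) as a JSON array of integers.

Per-enzyme occurrences:
  KluIX TTGATCCC/1: at [8] ⇒ [9]
  SqiII GTGTCAGT/6: at [29] ⇒ [35]
  AzqIX (TTAC, off=2): no sites
  IvoI GCTACCCT/8: at [19] ⇒ [27]

All cut coordinates (distinct, sorted): [9, 27, 35]

Fragments:
  [0,9): 9 bp
  [9,27): 18 bp
  [27,35): 8 bp
  [35,40): 5 bp

[5,8,9,18]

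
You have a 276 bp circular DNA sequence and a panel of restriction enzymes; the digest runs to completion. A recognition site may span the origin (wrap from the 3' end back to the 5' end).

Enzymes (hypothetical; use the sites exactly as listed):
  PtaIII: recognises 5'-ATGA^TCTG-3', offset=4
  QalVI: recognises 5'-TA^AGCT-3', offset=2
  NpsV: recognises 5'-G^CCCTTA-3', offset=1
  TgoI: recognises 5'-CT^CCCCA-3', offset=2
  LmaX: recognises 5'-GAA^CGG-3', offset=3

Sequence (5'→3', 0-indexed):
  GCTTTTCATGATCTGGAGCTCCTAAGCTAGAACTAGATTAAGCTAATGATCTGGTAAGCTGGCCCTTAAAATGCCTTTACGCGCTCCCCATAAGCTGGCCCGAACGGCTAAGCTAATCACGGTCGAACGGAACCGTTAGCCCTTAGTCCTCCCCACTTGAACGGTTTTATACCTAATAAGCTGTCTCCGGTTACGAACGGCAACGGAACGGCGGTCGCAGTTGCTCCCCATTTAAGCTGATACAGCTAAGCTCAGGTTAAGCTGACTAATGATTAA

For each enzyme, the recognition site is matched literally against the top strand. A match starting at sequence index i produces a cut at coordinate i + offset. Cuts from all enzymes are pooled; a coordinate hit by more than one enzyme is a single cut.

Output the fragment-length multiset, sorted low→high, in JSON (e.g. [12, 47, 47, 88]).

[6,6,7,7,9,9,11,11,11,11,12,12,12,13,14,16,16,17,17,17,19,23]

Scan for sites:
  PtaIII ATGATCTG/4: at [7, 45] ⇒ [11, 49]
  QalVI TAAGCT/2: at [22, 38, 54, 90, 108, 176, 232, 246, 257, 273] ⇒ [24, 40, 56, 92, 110, 178, 234, 248, 259, 275]
  NpsV GCCCTTA/1: at [61, 138] ⇒ [62, 139]
  TgoI CTCCCCA/2: at [83, 148, 223] ⇒ [85, 150, 225]
  LmaX GAACGG/3: at [101, 124, 158, 194, 205] ⇒ [104, 127, 161, 197, 208]

Pooled cuts: [11, 24, 40, 49, 56, 62, 85, 92, 104, 110, 127, 139, 150, 161, 178, 197, 208, 225, 234, 248, 259, 275]

Fragment lengths:
  11→24: 13 bp
  24→40: 16 bp
  40→49: 9 bp
  49→56: 7 bp
  56→62: 6 bp
  62→85: 23 bp
  85→92: 7 bp
  92→104: 12 bp
  104→110: 6 bp
  110→127: 17 bp
  127→139: 12 bp
  139→150: 11 bp
  150→161: 11 bp
  161→178: 17 bp
  178→197: 19 bp
  197→208: 11 bp
  208→225: 17 bp
  225→234: 9 bp
  234→248: 14 bp
  248→259: 11 bp
  259→275: 16 bp
  275→11 (wrap): 276-275+11 = 12 bp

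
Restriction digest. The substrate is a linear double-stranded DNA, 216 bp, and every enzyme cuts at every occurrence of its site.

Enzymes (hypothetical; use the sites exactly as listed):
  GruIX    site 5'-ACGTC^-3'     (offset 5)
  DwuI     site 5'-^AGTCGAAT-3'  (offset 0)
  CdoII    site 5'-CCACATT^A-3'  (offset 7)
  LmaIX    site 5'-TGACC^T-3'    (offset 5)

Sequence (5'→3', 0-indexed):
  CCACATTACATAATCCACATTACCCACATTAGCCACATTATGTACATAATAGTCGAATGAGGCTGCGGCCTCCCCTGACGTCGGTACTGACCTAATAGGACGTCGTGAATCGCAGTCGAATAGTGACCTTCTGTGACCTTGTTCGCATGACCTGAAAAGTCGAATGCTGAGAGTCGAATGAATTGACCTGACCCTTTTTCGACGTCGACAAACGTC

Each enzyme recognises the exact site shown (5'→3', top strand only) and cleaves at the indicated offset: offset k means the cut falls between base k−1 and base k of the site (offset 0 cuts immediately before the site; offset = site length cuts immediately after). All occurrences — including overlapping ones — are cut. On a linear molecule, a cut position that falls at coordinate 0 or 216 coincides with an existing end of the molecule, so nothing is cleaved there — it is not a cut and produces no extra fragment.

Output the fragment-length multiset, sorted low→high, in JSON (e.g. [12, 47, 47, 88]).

[5,7,9,9,9,10,10,10,11,12,14,14,14,15,17,18,32]

Per-enzyme occurrences:
  GruIX ACGTC/5: at [77, 99, 201, 211] ⇒ [82, 104, 206] (position 216 is a terminus of the linear molecule — no cut)
  DwuI AGTCGAAT/0: at [50, 113, 157, 171] ⇒ [50, 113, 157, 171]
  CdoII CCACATTA/7: at [0, 14, 23, 32] ⇒ [7, 21, 30, 39]
  LmaIX TGACCT/5: at [87, 123, 133, 147, 183] ⇒ [92, 128, 138, 152, 188]

All cut coordinates (distinct, sorted): [7, 21, 30, 39, 50, 82, 92, 104, 113, 128, 138, 152, 157, 171, 188, 206]

Fragments:
  [0,7): 7 bp
  [7,21): 14 bp
  [21,30): 9 bp
  [30,39): 9 bp
  [39,50): 11 bp
  [50,82): 32 bp
  [82,92): 10 bp
  [92,104): 12 bp
  [104,113): 9 bp
  [113,128): 15 bp
  [128,138): 10 bp
  [138,152): 14 bp
  [152,157): 5 bp
  [157,171): 14 bp
  [171,188): 17 bp
  [188,206): 18 bp
  [206,216): 10 bp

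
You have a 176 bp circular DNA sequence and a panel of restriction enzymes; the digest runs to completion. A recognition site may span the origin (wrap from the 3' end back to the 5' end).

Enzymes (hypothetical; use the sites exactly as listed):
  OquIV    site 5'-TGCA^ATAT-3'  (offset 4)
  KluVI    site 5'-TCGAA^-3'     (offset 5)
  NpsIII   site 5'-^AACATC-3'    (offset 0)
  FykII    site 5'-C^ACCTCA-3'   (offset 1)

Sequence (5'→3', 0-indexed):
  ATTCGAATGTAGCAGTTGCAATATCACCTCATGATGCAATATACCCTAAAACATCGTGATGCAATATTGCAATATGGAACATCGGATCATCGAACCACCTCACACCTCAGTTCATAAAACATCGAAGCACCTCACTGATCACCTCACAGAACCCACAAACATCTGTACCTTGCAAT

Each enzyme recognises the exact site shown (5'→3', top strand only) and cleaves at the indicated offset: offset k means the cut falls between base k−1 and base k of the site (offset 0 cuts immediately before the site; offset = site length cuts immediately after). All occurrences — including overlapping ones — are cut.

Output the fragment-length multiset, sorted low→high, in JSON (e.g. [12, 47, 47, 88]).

Per-enzyme occurrences:
  OquIV TGCAATAT/4: at [16, 34, 59, 67, 170] ⇒ [20, 38, 63, 71, 174]
  KluVI TCGAA/5: at [2, 89, 121] ⇒ [7, 94, 126]
  NpsIII AACATC/0: at [49, 77, 117, 157] ⇒ [49, 77, 117, 157]
  FykII CACCTCA/1: at [24, 95, 102, 127, 139] ⇒ [25, 96, 103, 128, 140]

Pooled cuts: [7, 20, 25, 38, 49, 63, 71, 77, 94, 96, 103, 117, 126, 128, 140, 157, 174]

Fragment lengths:
  7→20: 13 bp
  20→25: 5 bp
  25→38: 13 bp
  38→49: 11 bp
  49→63: 14 bp
  63→71: 8 bp
  71→77: 6 bp
  77→94: 17 bp
  94→96: 2 bp
  96→103: 7 bp
  103→117: 14 bp
  117→126: 9 bp
  126→128: 2 bp
  128→140: 12 bp
  140→157: 17 bp
  157→174: 17 bp
  174→7 (wrap): 176-174+7 = 9 bp

[2,2,5,6,7,8,9,9,11,12,13,13,14,14,17,17,17]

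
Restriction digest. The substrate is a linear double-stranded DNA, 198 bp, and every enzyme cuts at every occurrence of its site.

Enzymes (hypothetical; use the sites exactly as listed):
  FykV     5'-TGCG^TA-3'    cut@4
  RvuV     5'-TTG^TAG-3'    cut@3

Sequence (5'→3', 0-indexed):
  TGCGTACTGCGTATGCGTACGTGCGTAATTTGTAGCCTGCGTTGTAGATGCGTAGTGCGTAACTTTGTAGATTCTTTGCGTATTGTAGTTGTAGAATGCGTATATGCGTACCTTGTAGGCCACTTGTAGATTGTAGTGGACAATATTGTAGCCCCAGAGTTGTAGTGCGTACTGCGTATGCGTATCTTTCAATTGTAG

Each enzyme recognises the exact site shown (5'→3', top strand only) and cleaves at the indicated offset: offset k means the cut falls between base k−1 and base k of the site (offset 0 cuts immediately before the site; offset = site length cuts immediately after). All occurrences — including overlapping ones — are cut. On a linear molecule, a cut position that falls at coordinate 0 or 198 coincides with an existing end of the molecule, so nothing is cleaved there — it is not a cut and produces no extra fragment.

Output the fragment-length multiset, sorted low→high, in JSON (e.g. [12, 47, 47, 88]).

Site scan:
  FykV TGCGTA/4: at [0, 7, 13, 21, 48, 55, 76, 96, 104, 165, 172, 178] ⇒ [4, 11, 17, 25, 52, 59, 80, 100, 108, 169, 176, 182]
  RvuV TTGTAG/3: at [29, 41, 64, 82, 88, 112, 123, 130, 145, 159, 192] ⇒ [32, 44, 67, 85, 91, 115, 126, 133, 148, 162, 195]

All cut coordinates (distinct, sorted): [4, 11, 17, 25, 32, 44, 52, 59, 67, 80, 85, 91, 100, 108, 115, 126, 133, 148, 162, 169, 176, 182, 195]

Fragments:
  [0,4): 4 bp
  [4,11): 7 bp
  [11,17): 6 bp
  [17,25): 8 bp
  [25,32): 7 bp
  [32,44): 12 bp
  [44,52): 8 bp
  [52,59): 7 bp
  [59,67): 8 bp
  [67,80): 13 bp
  [80,85): 5 bp
  [85,91): 6 bp
  [91,100): 9 bp
  [100,108): 8 bp
  [108,115): 7 bp
  [115,126): 11 bp
  [126,133): 7 bp
  [133,148): 15 bp
  [148,162): 14 bp
  [162,169): 7 bp
  [169,176): 7 bp
  [176,182): 6 bp
  [182,195): 13 bp
  [195,198): 3 bp

[3,4,5,6,6,6,7,7,7,7,7,7,7,8,8,8,8,9,11,12,13,13,14,15]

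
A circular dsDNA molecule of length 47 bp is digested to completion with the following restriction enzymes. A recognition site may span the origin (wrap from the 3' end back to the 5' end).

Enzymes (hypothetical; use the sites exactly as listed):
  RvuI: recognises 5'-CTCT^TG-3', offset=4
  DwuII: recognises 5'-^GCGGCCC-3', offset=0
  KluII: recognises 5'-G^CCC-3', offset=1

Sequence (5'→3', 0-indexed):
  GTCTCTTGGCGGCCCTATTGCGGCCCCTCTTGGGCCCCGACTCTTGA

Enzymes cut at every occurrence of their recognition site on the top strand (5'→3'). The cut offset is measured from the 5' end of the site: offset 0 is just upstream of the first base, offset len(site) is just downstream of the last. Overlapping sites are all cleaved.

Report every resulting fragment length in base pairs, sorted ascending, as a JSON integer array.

Per-enzyme occurrences:
  RvuI (CTCTTG, off=4): starts [2, 26, 40] → cuts [6, 30, 44]
  DwuII (GCGGCCC, off=0): starts [8, 19] → cuts [8, 19]
  KluII (GCCC, off=1): starts [11, 22, 33] → cuts [12, 23, 34]

Pooled cuts: [6, 8, 12, 19, 23, 30, 34, 44]

Fragments:
  6→8: 2 bp
  8→12: 4 bp
  12→19: 7 bp
  19→23: 4 bp
  23→30: 7 bp
  30→34: 4 bp
  34→44: 10 bp
  44→6 (wrap): 47-44+6 = 9 bp

[2,4,4,4,7,7,9,10]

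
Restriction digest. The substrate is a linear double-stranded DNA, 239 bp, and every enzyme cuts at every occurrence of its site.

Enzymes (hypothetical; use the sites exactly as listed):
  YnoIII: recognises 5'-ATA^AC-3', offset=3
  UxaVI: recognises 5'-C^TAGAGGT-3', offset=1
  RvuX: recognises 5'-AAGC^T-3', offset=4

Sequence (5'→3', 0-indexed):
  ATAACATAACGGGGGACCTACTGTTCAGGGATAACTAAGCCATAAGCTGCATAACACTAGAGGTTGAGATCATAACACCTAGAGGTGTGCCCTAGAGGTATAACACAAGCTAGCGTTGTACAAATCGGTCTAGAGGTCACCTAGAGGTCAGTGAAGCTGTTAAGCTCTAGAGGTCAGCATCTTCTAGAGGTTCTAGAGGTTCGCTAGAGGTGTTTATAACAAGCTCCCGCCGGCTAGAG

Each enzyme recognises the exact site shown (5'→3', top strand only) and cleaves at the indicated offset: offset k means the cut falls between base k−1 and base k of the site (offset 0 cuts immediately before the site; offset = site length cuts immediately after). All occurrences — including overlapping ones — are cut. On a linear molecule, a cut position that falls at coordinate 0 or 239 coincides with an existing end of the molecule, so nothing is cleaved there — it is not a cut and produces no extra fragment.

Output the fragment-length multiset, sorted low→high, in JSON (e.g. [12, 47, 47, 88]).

Site scan:
  YnoIII ATAAC/3: at [0, 5, 30, 50, 71, 99, 215] ⇒ [3, 8, 33, 53, 74, 102, 218]
  UxaVI CTAGAGGT/1: at [56, 78, 91, 129, 140, 166, 183, 192, 203] ⇒ [57, 79, 92, 130, 141, 167, 184, 193, 204]
  RvuX AAGCT/4: at [43, 106, 153, 161, 220] ⇒ [47, 110, 157, 165, 224]

All cut coordinates (distinct, sorted): [3, 8, 33, 47, 53, 57, 74, 79, 92, 102, 110, 130, 141, 157, 165, 167, 184, 193, 204, 218, 224]

Fragments:
  [0,3): 3 bp
  [3,8): 5 bp
  [8,33): 25 bp
  [33,47): 14 bp
  [47,53): 6 bp
  [53,57): 4 bp
  [57,74): 17 bp
  [74,79): 5 bp
  [79,92): 13 bp
  [92,102): 10 bp
  [102,110): 8 bp
  [110,130): 20 bp
  [130,141): 11 bp
  [141,157): 16 bp
  [157,165): 8 bp
  [165,167): 2 bp
  [167,184): 17 bp
  [184,193): 9 bp
  [193,204): 11 bp
  [204,218): 14 bp
  [218,224): 6 bp
  [224,239): 15 bp

[2,3,4,5,5,6,6,8,8,9,10,11,11,13,14,14,15,16,17,17,20,25]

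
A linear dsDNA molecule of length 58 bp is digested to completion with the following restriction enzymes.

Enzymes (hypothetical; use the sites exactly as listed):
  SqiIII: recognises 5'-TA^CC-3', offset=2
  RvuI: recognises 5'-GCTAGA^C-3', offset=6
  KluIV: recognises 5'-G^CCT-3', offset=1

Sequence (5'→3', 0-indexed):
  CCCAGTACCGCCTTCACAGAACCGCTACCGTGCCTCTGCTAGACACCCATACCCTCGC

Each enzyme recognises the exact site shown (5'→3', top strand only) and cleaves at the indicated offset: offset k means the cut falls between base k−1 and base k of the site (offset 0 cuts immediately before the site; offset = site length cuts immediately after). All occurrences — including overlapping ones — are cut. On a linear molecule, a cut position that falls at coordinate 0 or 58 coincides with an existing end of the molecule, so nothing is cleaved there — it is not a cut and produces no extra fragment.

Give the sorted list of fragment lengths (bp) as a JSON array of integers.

Per-enzyme occurrences:
  SqiIII (TACC, off=2): starts [5, 25, 49] → cuts [7, 27, 51]
  RvuI (GCTAGAC, off=6): starts [37] → cuts [43]
  KluIV (GCCT, off=1): starts [9, 31] → cuts [10, 32]

Pooled cuts: [7, 10, 27, 32, 43, 51]

Fragment lengths:
  [0,7): 7 bp
  [7,10): 3 bp
  [10,27): 17 bp
  [27,32): 5 bp
  [32,43): 11 bp
  [43,51): 8 bp
  [51,58): 7 bp

[3,5,7,7,8,11,17]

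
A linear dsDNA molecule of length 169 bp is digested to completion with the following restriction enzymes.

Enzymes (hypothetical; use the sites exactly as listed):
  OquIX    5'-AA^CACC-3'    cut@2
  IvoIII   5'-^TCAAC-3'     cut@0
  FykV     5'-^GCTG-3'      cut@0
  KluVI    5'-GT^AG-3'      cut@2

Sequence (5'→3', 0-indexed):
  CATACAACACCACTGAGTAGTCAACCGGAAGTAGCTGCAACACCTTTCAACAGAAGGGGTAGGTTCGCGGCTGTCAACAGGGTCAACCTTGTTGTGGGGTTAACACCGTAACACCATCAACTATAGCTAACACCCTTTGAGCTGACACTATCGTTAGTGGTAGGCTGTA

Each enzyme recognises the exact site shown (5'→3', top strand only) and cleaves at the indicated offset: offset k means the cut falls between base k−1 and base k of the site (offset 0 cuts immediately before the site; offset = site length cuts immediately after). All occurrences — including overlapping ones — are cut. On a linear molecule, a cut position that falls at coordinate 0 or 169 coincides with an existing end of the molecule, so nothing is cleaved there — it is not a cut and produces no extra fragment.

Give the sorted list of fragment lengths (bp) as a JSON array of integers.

Per-enzyme occurrences:
  OquIX AACACC/2: at [5, 38, 101, 109, 128] ⇒ [7, 40, 103, 111, 130]
  IvoIII TCAAC/0: at [20, 46, 73, 82, 116] ⇒ [20, 46, 73, 82, 116]
  FykV GCTG/0: at [33, 69, 140, 163] ⇒ [33, 69, 140, 163]
  KluVI GTAG/2: at [16, 30, 58, 159] ⇒ [18, 32, 60, 161]

All cut coordinates (distinct, sorted): [7, 18, 20, 32, 33, 40, 46, 60, 69, 73, 82, 103, 111, 116, 130, 140, 161, 163]

Fragments:
  [0,7): 7 bp
  [7,18): 11 bp
  [18,20): 2 bp
  [20,32): 12 bp
  [32,33): 1 bp
  [33,40): 7 bp
  [40,46): 6 bp
  [46,60): 14 bp
  [60,69): 9 bp
  [69,73): 4 bp
  [73,82): 9 bp
  [82,103): 21 bp
  [103,111): 8 bp
  [111,116): 5 bp
  [116,130): 14 bp
  [130,140): 10 bp
  [140,161): 21 bp
  [161,163): 2 bp
  [163,169): 6 bp

[1,2,2,4,5,6,6,7,7,8,9,9,10,11,12,14,14,21,21]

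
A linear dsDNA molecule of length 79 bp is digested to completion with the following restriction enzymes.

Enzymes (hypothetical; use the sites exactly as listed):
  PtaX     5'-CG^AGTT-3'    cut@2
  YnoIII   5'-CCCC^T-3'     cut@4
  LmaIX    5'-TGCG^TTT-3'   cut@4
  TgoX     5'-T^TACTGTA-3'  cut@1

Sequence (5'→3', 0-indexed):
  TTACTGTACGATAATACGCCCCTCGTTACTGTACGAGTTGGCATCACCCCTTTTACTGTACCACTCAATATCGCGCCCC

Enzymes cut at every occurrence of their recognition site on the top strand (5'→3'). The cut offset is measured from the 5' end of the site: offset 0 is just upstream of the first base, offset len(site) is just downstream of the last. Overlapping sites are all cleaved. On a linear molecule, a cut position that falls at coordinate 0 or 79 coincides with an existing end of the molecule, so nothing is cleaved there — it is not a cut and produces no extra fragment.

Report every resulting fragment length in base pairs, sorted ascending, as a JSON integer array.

[1,3,4,9,15,21,26]

Per-enzyme occurrences:
  PtaX CGAGTT/2: at [33] ⇒ [35]
  YnoIII CCCCT/4: at [18, 46] ⇒ [22, 50]
  LmaIX (TGCGTTT, off=4): no sites
  TgoX TTACTGTA/1: at [0, 25, 52] ⇒ [1, 26, 53]

Pooled cuts: [1, 22, 26, 35, 50, 53]

Fragment lengths:
  [0,1): 1 bp
  [1,22): 21 bp
  [22,26): 4 bp
  [26,35): 9 bp
  [35,50): 15 bp
  [50,53): 3 bp
  [53,79): 26 bp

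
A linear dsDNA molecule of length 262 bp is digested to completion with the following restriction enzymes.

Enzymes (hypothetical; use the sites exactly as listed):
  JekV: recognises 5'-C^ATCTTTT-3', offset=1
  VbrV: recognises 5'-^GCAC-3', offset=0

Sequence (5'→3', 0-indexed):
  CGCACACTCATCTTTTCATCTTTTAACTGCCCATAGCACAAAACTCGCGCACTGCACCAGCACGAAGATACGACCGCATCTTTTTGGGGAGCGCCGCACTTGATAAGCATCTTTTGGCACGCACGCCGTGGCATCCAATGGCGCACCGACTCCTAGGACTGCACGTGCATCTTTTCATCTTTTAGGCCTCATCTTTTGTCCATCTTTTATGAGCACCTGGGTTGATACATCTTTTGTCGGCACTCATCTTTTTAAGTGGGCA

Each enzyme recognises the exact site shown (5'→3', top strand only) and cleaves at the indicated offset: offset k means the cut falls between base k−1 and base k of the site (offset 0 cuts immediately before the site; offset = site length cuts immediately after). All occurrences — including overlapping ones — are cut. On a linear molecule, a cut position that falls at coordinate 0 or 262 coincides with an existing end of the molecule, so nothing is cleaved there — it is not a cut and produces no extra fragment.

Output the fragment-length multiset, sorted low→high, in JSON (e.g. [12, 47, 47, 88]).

Site scan:
  JekV CATCTTTT/1: at [8, 16, 76, 107, 167, 175, 189, 200, 227, 244] ⇒ [9, 17, 77, 108, 168, 176, 190, 201, 228, 245]
  VbrV GCAC/0: at [1, 35, 48, 53, 59, 95, 116, 120, 142, 160, 212, 239] ⇒ [1, 35, 48, 53, 59, 95, 116, 120, 142, 160, 212, 239]

All cut coordinates (distinct, sorted): [1, 9, 17, 35, 48, 53, 59, 77, 95, 108, 116, 120, 142, 160, 168, 176, 190, 201, 212, 228, 239, 245]

Fragments:
  [0,1): 1 bp
  [1,9): 8 bp
  [9,17): 8 bp
  [17,35): 18 bp
  [35,48): 13 bp
  [48,53): 5 bp
  [53,59): 6 bp
  [59,77): 18 bp
  [77,95): 18 bp
  [95,108): 13 bp
  [108,116): 8 bp
  [116,120): 4 bp
  [120,142): 22 bp
  [142,160): 18 bp
  [160,168): 8 bp
  [168,176): 8 bp
  [176,190): 14 bp
  [190,201): 11 bp
  [201,212): 11 bp
  [212,228): 16 bp
  [228,239): 11 bp
  [239,245): 6 bp
  [245,262): 17 bp

[1,4,5,6,6,8,8,8,8,8,11,11,11,13,13,14,16,17,18,18,18,18,22]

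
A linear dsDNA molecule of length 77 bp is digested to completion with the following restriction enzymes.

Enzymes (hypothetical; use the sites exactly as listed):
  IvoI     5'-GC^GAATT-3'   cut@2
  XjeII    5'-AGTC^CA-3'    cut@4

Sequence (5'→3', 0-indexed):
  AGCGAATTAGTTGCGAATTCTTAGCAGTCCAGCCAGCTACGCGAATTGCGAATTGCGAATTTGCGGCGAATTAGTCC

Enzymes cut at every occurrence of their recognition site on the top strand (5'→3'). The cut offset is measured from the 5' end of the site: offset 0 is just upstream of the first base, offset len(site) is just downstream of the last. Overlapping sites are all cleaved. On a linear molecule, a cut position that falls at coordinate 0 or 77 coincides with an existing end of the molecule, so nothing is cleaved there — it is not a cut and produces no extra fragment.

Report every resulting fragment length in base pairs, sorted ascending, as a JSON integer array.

[3,7,7,10,11,11,13,15]

Per-enzyme occurrences:
  IvoI GCGAATT/2: at [1, 12, 40, 47, 54, 65] ⇒ [3, 14, 42, 49, 56, 67]
  XjeII AGTCCA/4: at [25] ⇒ [29]

Pooled cuts: [3, 14, 29, 42, 49, 56, 67]

Fragments:
  [0,3): 3 bp
  [3,14): 11 bp
  [14,29): 15 bp
  [29,42): 13 bp
  [42,49): 7 bp
  [49,56): 7 bp
  [56,67): 11 bp
  [67,77): 10 bp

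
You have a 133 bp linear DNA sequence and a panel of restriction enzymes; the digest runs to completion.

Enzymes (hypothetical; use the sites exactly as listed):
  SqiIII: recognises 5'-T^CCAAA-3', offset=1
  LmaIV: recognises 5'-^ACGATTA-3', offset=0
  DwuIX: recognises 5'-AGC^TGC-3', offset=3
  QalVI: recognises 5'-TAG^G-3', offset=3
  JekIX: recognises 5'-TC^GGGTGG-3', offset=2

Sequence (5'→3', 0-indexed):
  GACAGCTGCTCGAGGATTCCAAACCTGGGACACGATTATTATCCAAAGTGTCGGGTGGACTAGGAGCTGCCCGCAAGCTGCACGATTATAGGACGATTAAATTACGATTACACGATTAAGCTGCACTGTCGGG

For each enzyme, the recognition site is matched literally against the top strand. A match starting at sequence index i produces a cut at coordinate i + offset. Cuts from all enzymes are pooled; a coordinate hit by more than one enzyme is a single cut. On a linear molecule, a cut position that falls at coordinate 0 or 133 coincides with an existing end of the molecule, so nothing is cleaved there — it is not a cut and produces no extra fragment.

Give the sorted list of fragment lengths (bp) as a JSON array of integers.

[1,3,4,6,8,10,10,10,11,11,11,11,12,12,13]

Site scan:
  SqiIII TCCAAA/1: at [17, 41] ⇒ [18, 42]
  LmaIV ACGATTA/0: at [31, 81, 92, 103, 111] ⇒ [31, 81, 92, 103, 111]
  DwuIX AGCTGC/3: at [3, 64, 75, 118] ⇒ [6, 67, 78, 121]
  QalVI TAGG/3: at [60, 88] ⇒ [63, 91]
  JekIX TCGGGTGG/2: at [50] ⇒ [52]

All cut coordinates (distinct, sorted): [6, 18, 31, 42, 52, 63, 67, 78, 81, 91, 92, 103, 111, 121]

Fragments:
  [0,6): 6 bp
  [6,18): 12 bp
  [18,31): 13 bp
  [31,42): 11 bp
  [42,52): 10 bp
  [52,63): 11 bp
  [63,67): 4 bp
  [67,78): 11 bp
  [78,81): 3 bp
  [81,91): 10 bp
  [91,92): 1 bp
  [92,103): 11 bp
  [103,111): 8 bp
  [111,121): 10 bp
  [121,133): 12 bp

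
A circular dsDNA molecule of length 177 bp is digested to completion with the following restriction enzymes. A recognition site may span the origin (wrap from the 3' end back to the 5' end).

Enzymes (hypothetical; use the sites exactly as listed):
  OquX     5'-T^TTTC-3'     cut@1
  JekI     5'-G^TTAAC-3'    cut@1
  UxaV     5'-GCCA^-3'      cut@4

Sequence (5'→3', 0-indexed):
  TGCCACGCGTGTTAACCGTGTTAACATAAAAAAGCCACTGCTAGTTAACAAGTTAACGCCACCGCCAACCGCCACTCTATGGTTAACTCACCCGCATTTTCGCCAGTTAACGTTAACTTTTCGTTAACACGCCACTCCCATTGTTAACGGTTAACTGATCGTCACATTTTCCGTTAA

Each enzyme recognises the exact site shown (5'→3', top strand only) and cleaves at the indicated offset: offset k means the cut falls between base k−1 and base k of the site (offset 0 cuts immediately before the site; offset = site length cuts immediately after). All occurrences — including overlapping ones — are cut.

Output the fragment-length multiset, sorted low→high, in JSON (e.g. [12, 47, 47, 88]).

[1,5,6,6,6,6,7,7,7,8,8,8,9,9,9,11,15,15,17,17]

Scan for sites:
  OquX TTTTC/1: at [96, 117, 166] ⇒ [97, 118, 167]
  JekI GTTAAC/1: at [10, 19, 43, 51, 81, 105, 111, 122, 142, 149] ⇒ [11, 20, 44, 52, 82, 106, 112, 123, 143, 150]
  UxaV GCCA/4: at [1, 33, 57, 63, 70, 101, 130] ⇒ [5, 37, 61, 67, 74, 105, 134]

Pooled cuts: [5, 11, 20, 37, 44, 52, 61, 67, 74, 82, 97, 105, 106, 112, 118, 123, 134, 143, 150, 167]

Fragments:
  5→11: 6 bp
  11→20: 9 bp
  20→37: 17 bp
  37→44: 7 bp
  44→52: 8 bp
  52→61: 9 bp
  61→67: 6 bp
  67→74: 7 bp
  74→82: 8 bp
  82→97: 15 bp
  97→105: 8 bp
  105→106: 1 bp
  106→112: 6 bp
  112→118: 6 bp
  118→123: 5 bp
  123→134: 11 bp
  134→143: 9 bp
  143→150: 7 bp
  150→167: 17 bp
  167→5 (wrap): 177-167+5 = 15 bp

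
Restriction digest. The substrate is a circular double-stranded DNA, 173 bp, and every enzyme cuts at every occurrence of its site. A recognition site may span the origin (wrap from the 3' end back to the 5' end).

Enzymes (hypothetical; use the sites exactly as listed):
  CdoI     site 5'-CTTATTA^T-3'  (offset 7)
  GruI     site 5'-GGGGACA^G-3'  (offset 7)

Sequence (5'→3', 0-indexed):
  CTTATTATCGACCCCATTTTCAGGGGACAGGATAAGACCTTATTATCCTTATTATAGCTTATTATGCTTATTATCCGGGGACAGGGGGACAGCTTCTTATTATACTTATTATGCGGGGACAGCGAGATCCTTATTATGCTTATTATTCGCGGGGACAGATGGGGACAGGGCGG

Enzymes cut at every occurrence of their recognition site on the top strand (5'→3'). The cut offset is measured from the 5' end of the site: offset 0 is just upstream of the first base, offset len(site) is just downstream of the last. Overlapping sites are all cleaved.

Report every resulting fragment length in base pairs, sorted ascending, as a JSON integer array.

Site scan:
  CdoI (CTTATTAT, off=7): starts [0, 38, 47, 57, 66, 95, 104, 129, 138] → cuts [7, 45, 54, 64, 73, 102, 111, 136, 145]
  GruI (GGGGACAG, off=7): starts [22, 76, 84, 114, 150, 160] → cuts [29, 83, 91, 121, 157, 167]

All cut coordinates (distinct, sorted): [7, 29, 45, 54, 64, 73, 83, 91, 102, 111, 121, 136, 145, 157, 167]

Fragments:
  7→29: 22 bp
  29→45: 16 bp
  45→54: 9 bp
  54→64: 10 bp
  64→73: 9 bp
  73→83: 10 bp
  83→91: 8 bp
  91→102: 11 bp
  102→111: 9 bp
  111→121: 10 bp
  121→136: 15 bp
  136→145: 9 bp
  145→157: 12 bp
  157→167: 10 bp
  167→7 (wrap): 173-167+7 = 13 bp

[8,9,9,9,9,10,10,10,10,11,12,13,15,16,22]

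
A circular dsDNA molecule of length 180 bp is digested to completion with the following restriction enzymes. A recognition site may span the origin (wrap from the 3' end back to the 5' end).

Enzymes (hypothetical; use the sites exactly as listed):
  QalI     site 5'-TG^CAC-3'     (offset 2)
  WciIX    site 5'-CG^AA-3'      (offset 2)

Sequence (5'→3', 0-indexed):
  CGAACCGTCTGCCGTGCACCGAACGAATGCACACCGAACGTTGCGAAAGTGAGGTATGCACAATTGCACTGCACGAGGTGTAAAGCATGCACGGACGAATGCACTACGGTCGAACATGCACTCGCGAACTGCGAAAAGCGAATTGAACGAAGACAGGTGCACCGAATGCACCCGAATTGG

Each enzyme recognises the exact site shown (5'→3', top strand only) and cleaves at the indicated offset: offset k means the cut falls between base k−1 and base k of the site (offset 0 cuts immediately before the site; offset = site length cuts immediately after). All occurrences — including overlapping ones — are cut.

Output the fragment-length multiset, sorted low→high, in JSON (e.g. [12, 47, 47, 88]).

Per-enzyme occurrences:
  QalI (TGCAC, off=2): starts [14, 27, 56, 64, 69, 87, 99, 116, 157, 166] → cuts [16, 29, 58, 66, 71, 89, 101, 118, 159, 168]
  WciIX (CGAA, off=2): starts [0, 19, 23, 34, 43, 95, 110, 124, 131, 138, 147, 162, 172] → cuts [2, 21, 25, 36, 45, 97, 112, 126, 133, 140, 149, 164, 174]

All cut coordinates (distinct, sorted): [2, 16, 21, 25, 29, 36, 45, 58, 66, 71, 89, 97, 101, 112, 118, 126, 133, 140, 149, 159, 164, 168, 174]

Fragment lengths:
  2→16: 14 bp
  16→21: 5 bp
  21→25: 4 bp
  25→29: 4 bp
  29→36: 7 bp
  36→45: 9 bp
  45→58: 13 bp
  58→66: 8 bp
  66→71: 5 bp
  71→89: 18 bp
  89→97: 8 bp
  97→101: 4 bp
  101→112: 11 bp
  112→118: 6 bp
  118→126: 8 bp
  126→133: 7 bp
  133→140: 7 bp
  140→149: 9 bp
  149→159: 10 bp
  159→164: 5 bp
  164→168: 4 bp
  168→174: 6 bp
  174→2 (wrap): 180-174+2 = 8 bp

[4,4,4,4,5,5,5,6,6,7,7,7,8,8,8,8,9,9,10,11,13,14,18]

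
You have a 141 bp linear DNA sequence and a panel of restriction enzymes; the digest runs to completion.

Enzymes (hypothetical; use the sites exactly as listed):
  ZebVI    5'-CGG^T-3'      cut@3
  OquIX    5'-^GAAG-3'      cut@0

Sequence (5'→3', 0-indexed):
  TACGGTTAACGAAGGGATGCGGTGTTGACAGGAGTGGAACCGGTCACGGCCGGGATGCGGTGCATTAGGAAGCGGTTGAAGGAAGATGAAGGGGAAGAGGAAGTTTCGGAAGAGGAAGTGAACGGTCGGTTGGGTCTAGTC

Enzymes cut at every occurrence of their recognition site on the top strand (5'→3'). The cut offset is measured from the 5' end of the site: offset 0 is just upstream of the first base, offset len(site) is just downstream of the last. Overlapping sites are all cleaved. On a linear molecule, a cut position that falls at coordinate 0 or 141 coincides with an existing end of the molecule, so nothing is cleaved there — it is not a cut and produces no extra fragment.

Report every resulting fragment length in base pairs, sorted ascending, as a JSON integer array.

[2,4,4,5,5,6,6,6,6,7,8,9,11,12,12,17,21]

Scan for sites:
  ZebVI (CGGT, off=3): starts [2, 19, 40, 57, 72, 122, 126] → cuts [5, 22, 43, 60, 75, 125, 129]
  OquIX (GAAG, off=0): starts [10, 68, 77, 81, 87, 93, 99, 108, 114] → cuts [10, 68, 77, 81, 87, 93, 99, 108, 114]

Pooled cuts: [5, 10, 22, 43, 60, 68, 75, 77, 81, 87, 93, 99, 108, 114, 125, 129]

Fragment lengths:
  [0,5): 5 bp
  [5,10): 5 bp
  [10,22): 12 bp
  [22,43): 21 bp
  [43,60): 17 bp
  [60,68): 8 bp
  [68,75): 7 bp
  [75,77): 2 bp
  [77,81): 4 bp
  [81,87): 6 bp
  [87,93): 6 bp
  [93,99): 6 bp
  [99,108): 9 bp
  [108,114): 6 bp
  [114,125): 11 bp
  [125,129): 4 bp
  [129,141): 12 bp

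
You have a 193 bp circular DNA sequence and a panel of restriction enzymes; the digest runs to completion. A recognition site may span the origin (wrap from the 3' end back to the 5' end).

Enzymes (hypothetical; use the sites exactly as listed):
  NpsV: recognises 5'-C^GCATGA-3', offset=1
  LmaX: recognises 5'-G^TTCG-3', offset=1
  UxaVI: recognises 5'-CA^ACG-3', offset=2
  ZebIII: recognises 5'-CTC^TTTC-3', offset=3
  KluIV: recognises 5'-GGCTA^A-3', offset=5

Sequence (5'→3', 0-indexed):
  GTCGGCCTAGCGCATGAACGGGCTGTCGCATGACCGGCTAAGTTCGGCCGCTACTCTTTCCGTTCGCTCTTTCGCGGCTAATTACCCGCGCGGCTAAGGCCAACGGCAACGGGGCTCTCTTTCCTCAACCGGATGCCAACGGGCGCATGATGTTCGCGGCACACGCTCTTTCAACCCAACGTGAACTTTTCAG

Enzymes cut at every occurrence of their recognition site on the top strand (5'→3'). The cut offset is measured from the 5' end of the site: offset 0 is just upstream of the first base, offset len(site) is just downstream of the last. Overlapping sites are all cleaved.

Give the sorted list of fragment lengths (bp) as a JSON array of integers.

[2,6,6,6,6,7,8,10,11,11,13,14,16,16,16,19,26]

Per-enzyme occurrences:
  NpsV (CGCATGA, off=1): starts [10, 26, 143] → cuts [11, 27, 144]
  LmaX (GTTCG, off=1): starts [41, 61, 151] → cuts [42, 62, 152]
  UxaVI (CAACG, off=2): starts [100, 106, 136, 176] → cuts [102, 108, 138, 178]
  ZebIII (CTCTTTC, off=3): starts [53, 66, 116, 165] → cuts [56, 69, 119, 168]
  KluIV (GGCTAA, off=5): starts [35, 75, 91] → cuts [40, 80, 96]

All cut coordinates (distinct, sorted): [11, 27, 40, 42, 56, 62, 69, 80, 96, 102, 108, 119, 138, 144, 152, 168, 178]

Fragment lengths:
  11→27: 16 bp
  27→40: 13 bp
  40→42: 2 bp
  42→56: 14 bp
  56→62: 6 bp
  62→69: 7 bp
  69→80: 11 bp
  80→96: 16 bp
  96→102: 6 bp
  102→108: 6 bp
  108→119: 11 bp
  119→138: 19 bp
  138→144: 6 bp
  144→152: 8 bp
  152→168: 16 bp
  168→178: 10 bp
  178→11 (wrap): 193-178+11 = 26 bp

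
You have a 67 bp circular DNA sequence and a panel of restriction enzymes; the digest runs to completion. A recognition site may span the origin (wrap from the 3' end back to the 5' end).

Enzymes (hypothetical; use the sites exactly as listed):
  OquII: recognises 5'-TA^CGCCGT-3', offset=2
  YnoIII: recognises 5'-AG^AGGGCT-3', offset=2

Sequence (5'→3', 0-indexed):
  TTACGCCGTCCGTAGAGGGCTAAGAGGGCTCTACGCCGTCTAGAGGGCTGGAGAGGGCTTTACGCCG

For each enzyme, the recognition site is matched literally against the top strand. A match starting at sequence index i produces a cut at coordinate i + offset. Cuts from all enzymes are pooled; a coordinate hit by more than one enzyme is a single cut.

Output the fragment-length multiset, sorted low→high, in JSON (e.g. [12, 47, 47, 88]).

Site scan:
  OquII (TACGCCGT, off=2): starts [1, 31, 60] → cuts [3, 33, 62]
  YnoIII (AGAGGGCT, off=2): starts [13, 22, 41, 51] → cuts [15, 24, 43, 53]

All cut coordinates (distinct, sorted): [3, 15, 24, 33, 43, 53, 62]

Fragments:
  3→15: 12 bp
  15→24: 9 bp
  24→33: 9 bp
  33→43: 10 bp
  43→53: 10 bp
  53→62: 9 bp
  62→3 (wrap): 67-62+3 = 8 bp

[8,9,9,9,10,10,12]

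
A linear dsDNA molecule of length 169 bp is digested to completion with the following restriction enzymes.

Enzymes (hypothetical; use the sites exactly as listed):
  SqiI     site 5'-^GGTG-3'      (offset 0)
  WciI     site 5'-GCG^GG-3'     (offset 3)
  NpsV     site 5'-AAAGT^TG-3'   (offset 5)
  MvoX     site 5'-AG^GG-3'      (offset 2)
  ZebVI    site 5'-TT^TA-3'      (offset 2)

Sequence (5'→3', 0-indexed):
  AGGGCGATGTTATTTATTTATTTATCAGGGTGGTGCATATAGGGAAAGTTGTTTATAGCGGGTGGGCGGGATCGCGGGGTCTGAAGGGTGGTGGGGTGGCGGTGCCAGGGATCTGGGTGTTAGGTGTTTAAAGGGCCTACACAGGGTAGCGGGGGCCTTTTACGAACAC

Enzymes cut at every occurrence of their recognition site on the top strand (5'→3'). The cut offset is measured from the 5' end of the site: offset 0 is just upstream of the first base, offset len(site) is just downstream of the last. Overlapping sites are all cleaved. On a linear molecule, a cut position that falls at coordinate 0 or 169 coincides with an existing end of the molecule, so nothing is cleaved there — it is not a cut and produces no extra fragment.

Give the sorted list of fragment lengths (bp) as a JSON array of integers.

[2,3,3,4,4,4,5,5,6,6,6,7,7,7,7,7,8,8,8,9,9,10,11,11,12]

Scan for sites:
  SqiI (GGTG, off=0): starts [28, 31, 60, 86, 89, 94, 100, 115, 122] → cuts [28, 31, 60, 86, 89, 94, 100, 115, 122]
  WciI (GCGGG, off=3): starts [57, 65, 73, 148] → cuts [60, 68, 76, 151]
  NpsV (AAAGTTG, off=5): starts [44] → cuts [49]
  MvoX (AGGG, off=2): starts [0, 26, 40, 84, 106, 131, 142] → cuts [2, 28, 42, 86, 108, 133, 144]
  ZebVI (TTTA, off=2): starts [12, 16, 20, 51, 126, 158] → cuts [14, 18, 22, 53, 128, 160]

All cut coordinates (distinct, sorted): [2, 14, 18, 22, 28, 31, 42, 49, 53, 60, 68, 76, 86, 89, 94, 100, 108, 115, 122, 128, 133, 144, 151, 160]

Fragment lengths:
  [0,2): 2 bp
  [2,14): 12 bp
  [14,18): 4 bp
  [18,22): 4 bp
  [22,28): 6 bp
  [28,31): 3 bp
  [31,42): 11 bp
  [42,49): 7 bp
  [49,53): 4 bp
  [53,60): 7 bp
  [60,68): 8 bp
  [68,76): 8 bp
  [76,86): 10 bp
  [86,89): 3 bp
  [89,94): 5 bp
  [94,100): 6 bp
  [100,108): 8 bp
  [108,115): 7 bp
  [115,122): 7 bp
  [122,128): 6 bp
  [128,133): 5 bp
  [133,144): 11 bp
  [144,151): 7 bp
  [151,160): 9 bp
  [160,169): 9 bp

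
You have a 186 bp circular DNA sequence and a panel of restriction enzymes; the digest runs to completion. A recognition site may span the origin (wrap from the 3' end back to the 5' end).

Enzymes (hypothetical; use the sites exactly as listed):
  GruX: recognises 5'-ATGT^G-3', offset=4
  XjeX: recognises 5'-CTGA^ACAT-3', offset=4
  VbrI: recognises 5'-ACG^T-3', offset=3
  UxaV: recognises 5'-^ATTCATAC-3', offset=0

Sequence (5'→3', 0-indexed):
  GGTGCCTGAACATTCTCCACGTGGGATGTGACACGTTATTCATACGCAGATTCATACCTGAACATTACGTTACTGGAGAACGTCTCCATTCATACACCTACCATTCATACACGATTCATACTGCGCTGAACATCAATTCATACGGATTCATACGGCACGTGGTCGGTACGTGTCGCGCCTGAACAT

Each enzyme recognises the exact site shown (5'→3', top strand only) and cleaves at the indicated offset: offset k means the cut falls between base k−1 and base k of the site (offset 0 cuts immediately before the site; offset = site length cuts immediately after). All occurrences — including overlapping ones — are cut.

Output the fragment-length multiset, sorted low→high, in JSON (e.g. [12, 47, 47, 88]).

Per-enzyme occurrences:
  GruX (ATGTG, off=4): starts [25] → cuts [29]
  XjeX (CTGAACAT, off=4): starts [5, 57, 125, 178] → cuts [9, 61, 129, 182]
  VbrI (ACGT, off=3): starts [18, 32, 66, 79, 156, 167] → cuts [21, 35, 69, 82, 159, 170]
  UxaV (ATTCATAC, off=0): starts [37, 49, 87, 102, 113, 135, 145] → cuts [37, 49, 87, 102, 113, 135, 145]

Pooled cuts: [9, 21, 29, 35, 37, 49, 61, 69, 82, 87, 102, 113, 129, 135, 145, 159, 170, 182]

Fragments:
  9→21: 12 bp
  21→29: 8 bp
  29→35: 6 bp
  35→37: 2 bp
  37→49: 12 bp
  49→61: 12 bp
  61→69: 8 bp
  69→82: 13 bp
  82→87: 5 bp
  87→102: 15 bp
  102→113: 11 bp
  113→129: 16 bp
  129→135: 6 bp
  135→145: 10 bp
  145→159: 14 bp
  159→170: 11 bp
  170→182: 12 bp
  182→9 (wrap): 186-182+9 = 13 bp

[2,5,6,6,8,8,10,11,11,12,12,12,12,13,13,14,15,16]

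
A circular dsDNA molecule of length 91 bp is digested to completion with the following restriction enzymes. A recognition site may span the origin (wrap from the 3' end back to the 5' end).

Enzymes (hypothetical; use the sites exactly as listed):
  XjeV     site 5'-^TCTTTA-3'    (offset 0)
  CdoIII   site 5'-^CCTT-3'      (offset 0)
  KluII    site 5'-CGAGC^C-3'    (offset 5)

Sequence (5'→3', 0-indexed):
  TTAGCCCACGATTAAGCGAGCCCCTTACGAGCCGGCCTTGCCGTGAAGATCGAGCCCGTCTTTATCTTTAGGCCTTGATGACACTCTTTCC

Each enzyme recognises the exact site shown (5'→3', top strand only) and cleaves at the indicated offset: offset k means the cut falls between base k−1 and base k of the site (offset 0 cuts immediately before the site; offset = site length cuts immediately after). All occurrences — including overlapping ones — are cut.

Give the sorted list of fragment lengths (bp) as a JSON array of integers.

[1,3,3,6,8,10,17,20,23]

Site scan:
  XjeV TCTTTA/0: at [58, 64] ⇒ [58, 64]
  CdoIII CCTT/0: at [22, 35, 72, 89] ⇒ [22, 35, 72, 89]
  KluII CGAGCC/5: at [16, 27, 50] ⇒ [21, 32, 55]

Pooled cuts: [21, 22, 32, 35, 55, 58, 64, 72, 89]

Fragment lengths:
  21→22: 1 bp
  22→32: 10 bp
  32→35: 3 bp
  35→55: 20 bp
  55→58: 3 bp
  58→64: 6 bp
  64→72: 8 bp
  72→89: 17 bp
  89→21 (wrap): 91-89+21 = 23 bp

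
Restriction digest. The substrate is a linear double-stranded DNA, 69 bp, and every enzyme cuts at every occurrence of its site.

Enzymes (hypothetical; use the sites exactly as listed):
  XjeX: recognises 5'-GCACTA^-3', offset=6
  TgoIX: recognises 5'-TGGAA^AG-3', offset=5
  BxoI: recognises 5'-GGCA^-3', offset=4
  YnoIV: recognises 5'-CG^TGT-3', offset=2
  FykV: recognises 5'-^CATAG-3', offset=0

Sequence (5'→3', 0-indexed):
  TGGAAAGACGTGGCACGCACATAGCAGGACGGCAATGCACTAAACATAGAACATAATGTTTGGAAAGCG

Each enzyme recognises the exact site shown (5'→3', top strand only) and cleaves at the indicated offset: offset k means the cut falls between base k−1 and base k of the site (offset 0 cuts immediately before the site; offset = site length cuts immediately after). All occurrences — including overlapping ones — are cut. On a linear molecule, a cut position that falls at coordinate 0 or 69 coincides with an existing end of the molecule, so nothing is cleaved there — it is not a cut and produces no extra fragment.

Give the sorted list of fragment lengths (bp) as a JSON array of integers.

Site scan:
  XjeX GCACTA/6: at [36] ⇒ [42]
  TgoIX TGGAAAG/5: at [0, 60] ⇒ [5, 65]
  BxoI GGCA/4: at [11, 30] ⇒ [15, 34]
  YnoIV (CGTGT, off=2): no sites
  FykV CATAG/0: at [19, 44] ⇒ [19, 44]

All cut coordinates (distinct, sorted): [5, 15, 19, 34, 42, 44, 65]

Fragment lengths:
  [0,5): 5 bp
  [5,15): 10 bp
  [15,19): 4 bp
  [19,34): 15 bp
  [34,42): 8 bp
  [42,44): 2 bp
  [44,65): 21 bp
  [65,69): 4 bp

[2,4,4,5,8,10,15,21]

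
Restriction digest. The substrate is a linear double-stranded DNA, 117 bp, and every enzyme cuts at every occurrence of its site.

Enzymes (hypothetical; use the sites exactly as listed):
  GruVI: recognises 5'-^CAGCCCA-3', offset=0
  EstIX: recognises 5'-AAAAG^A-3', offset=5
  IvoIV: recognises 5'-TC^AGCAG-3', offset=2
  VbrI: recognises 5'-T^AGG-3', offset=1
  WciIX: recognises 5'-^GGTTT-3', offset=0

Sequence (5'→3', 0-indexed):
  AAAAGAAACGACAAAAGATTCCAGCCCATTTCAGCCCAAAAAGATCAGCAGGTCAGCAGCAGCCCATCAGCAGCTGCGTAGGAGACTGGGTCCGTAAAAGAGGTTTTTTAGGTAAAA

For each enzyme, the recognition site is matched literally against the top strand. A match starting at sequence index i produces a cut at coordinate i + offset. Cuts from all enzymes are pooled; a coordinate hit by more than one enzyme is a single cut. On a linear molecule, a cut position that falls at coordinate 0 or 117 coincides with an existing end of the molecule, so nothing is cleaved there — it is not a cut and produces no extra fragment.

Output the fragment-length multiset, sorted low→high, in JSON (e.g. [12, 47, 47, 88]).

Site scan:
  GruVI CAGCCCA/0: at [21, 31, 59] ⇒ [21, 31, 59]
  EstIX AAAAGA/5: at [0, 12, 38, 95] ⇒ [5, 17, 43, 100]
  IvoIV TCAGCAG/2: at [44, 52, 66] ⇒ [46, 54, 68]
  VbrI TAGG/1: at [78, 108] ⇒ [79, 109]
  WciIX GGTTT/0: at [101] ⇒ [101]

All cut coordinates (distinct, sorted): [5, 17, 21, 31, 43, 46, 54, 59, 68, 79, 100, 101, 109]

Fragments:
  [0,5): 5 bp
  [5,17): 12 bp
  [17,21): 4 bp
  [21,31): 10 bp
  [31,43): 12 bp
  [43,46): 3 bp
  [46,54): 8 bp
  [54,59): 5 bp
  [59,68): 9 bp
  [68,79): 11 bp
  [79,100): 21 bp
  [100,101): 1 bp
  [101,109): 8 bp
  [109,117): 8 bp

[1,3,4,5,5,8,8,8,9,10,11,12,12,21]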